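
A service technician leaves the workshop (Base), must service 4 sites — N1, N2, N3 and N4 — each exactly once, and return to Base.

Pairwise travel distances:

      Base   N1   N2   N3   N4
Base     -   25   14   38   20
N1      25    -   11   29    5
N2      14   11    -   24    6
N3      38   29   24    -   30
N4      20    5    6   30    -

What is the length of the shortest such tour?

Minimum total distance: 92.

Base → N1 → N2 → N3 → N4 → Base: 25+11+24+30+20 = 110
Base → N1 → N2 → N4 → N3 → Base: 25+11+6+30+38 = 110
Base → N1 → N3 → N2 → N4 → Base: 25+29+24+6+20 = 104
Base → N1 → N3 → N4 → N2 → Base: 25+29+30+6+14 = 104
Base → N1 → N4 → N2 → N3 → Base: 25+5+6+24+38 = 98
Base → N1 → N4 → N3 → N2 → Base: 25+5+30+24+14 = 98
Base → N2 → N1 → N3 → N4 → Base: 14+11+29+30+20 = 104
Base → N2 → N1 → N4 → N3 → Base: 14+11+5+30+38 = 98
Base → N2 → N3 → N1 → N4 → Base: 14+24+29+5+20 = 92
Base → N2 → N4 → N1 → N3 → Base: 14+6+5+29+38 = 92
Base → N3 → N1 → N2 → N4 → Base: 38+29+11+6+20 = 104
Base → N3 → N2 → N1 → N4 → Base: 38+24+11+5+20 = 98
The minimum is 92.
One optimal route: Base → N2 → N3 → N1 → N4 → Base (or its reverse).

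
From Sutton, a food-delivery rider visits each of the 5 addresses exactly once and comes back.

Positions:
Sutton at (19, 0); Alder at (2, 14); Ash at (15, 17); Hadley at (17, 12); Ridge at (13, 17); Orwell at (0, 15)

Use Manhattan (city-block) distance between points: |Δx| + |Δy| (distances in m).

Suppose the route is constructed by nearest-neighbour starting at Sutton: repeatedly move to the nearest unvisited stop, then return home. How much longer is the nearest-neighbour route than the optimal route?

Excess over optimum: 2 m.

Sutton: Hadley=14, Ash=21, Ridge=23, Alder=31, Orwell=34 ⇒ Hadley
Hadley: Ash=7, Ridge=9, Alder=17, Orwell=20 ⇒ Ash
Ash: Ridge=2, Alder=16, Orwell=17 ⇒ Ridge
Ridge: Alder=14, Orwell=15 ⇒ Alder
Alder: Orwell=3 ⇒ Orwell
NN route Sutton → Hadley → Ash → Ridge → Alder → Orwell → Sutton costs 74.
Optimal: Sutton → Alder → Orwell → Ridge → Ash → Hadley → Sutton costs 72 (by enumerating all 60 distinct tours).
Excess = 74 − 72 = 2.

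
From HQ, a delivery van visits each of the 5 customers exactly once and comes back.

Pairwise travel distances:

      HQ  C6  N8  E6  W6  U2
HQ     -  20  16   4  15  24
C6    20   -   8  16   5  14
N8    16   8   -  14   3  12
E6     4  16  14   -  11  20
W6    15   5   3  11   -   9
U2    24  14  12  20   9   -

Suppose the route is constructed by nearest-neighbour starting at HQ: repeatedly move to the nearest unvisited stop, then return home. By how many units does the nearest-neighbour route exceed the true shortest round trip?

From HQ: E6=4, W6=15, N8=16, C6=20, U2=24 → choose E6 (4).
From E6: W6=11, N8=14, C6=16, U2=20 → choose W6 (11).
From W6: N8=3, C6=5, U2=9 → choose N8 (3).
From N8: C6=8, U2=12 → choose C6 (8).
From C6: U2=14 → choose U2 (14).
NN route HQ → E6 → W6 → N8 → C6 → U2 → HQ costs 64.
Optimal: HQ → N8 → C6 → W6 → U2 → E6 → HQ costs 62 (by enumerating all 60 distinct tours).
Excess = 64 − 62 = 2.

Excess over optimum: 2.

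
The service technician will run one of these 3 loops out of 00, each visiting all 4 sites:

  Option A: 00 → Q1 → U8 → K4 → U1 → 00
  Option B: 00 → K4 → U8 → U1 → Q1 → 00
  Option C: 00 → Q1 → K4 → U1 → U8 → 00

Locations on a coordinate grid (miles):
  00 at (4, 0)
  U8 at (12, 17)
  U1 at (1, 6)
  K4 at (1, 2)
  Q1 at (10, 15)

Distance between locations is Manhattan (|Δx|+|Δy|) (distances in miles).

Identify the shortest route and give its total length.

Option A: 21 + 4 + 26 + 4 + 9 = 64
Option B: 5 + 26 + 22 + 18 + 21 = 92
Option C: 21 + 22 + 4 + 22 + 25 = 94

Shortest is Option A, total 64 miles.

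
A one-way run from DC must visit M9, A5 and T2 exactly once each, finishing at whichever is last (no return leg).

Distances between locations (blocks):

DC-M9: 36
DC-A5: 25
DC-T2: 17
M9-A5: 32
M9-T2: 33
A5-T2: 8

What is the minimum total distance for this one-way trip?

Minimum one-way distance = 57 blocks.

There are 3! = 6 possible orderings.
DC→M9→A5→T2: 36+32+8 = 76
DC→M9→T2→A5: 36+33+8 = 77
DC→A5→M9→T2: 25+32+33 = 90
DC→A5→T2→M9: 25+8+33 = 66
DC→T2→M9→A5: 17+33+32 = 82
DC→T2→A5→M9: 17+8+32 = 57
The minimum is 57.
One shortest path: DC → T2 → A5 → M9.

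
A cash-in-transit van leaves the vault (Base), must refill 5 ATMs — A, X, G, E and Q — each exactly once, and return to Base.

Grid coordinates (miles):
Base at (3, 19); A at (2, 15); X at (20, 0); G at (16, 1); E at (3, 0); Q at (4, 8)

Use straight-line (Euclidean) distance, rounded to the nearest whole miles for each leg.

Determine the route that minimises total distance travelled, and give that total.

61 miles — the shortest possible round trip.

With 5 stops there are 5!/2 = 60 distinct round trips (a route and its reverse cost the same).
Base - A - X - G - E - Q - Base: 4+23+4+13+8+11 = 63
Base - A - X - G - Q - E - Base: 4+23+4+14+8+19 = 72
Base - A - X - E - G - Q - Base: 4+23+17+13+14+11 = 82
Base - A - X - E - Q - G - Base: 4+23+17+8+14+22 = 88
Base - A - X - Q - G - E - Base: 4+23+18+14+13+19 = 91
Base - A - X - Q - E - G - Base: 4+23+18+8+13+22 = 88
Base - A - G - X - E - Q - Base: 4+20+4+17+8+11 = 64
Base - A - G - X - Q - E - Base: 4+20+4+18+8+19 = 73
Base - A - G - E - X - Q - Base: 4+20+13+17+18+11 = 83
Base - A - G - E - Q - X - Base: 4+20+13+8+18+25 = 88
Base - A - G - Q - X - E - Base: 4+20+14+18+17+19 = 92
Base - A - G - Q - E - X - Base: 4+20+14+8+17+25 = 88
Base - A - E - X - G - Q - Base: 4+15+17+4+14+11 = 65
Base - A - E - X - Q - G - Base: 4+15+17+18+14+22 = 90
… (46 more)
Base - A - Q - E - G - X - Base: 4+7+8+13+4+25 = 61  ← best
The minimum is 61.
One optimal route: Base → A → Q → E → G → X → Base (or its reverse).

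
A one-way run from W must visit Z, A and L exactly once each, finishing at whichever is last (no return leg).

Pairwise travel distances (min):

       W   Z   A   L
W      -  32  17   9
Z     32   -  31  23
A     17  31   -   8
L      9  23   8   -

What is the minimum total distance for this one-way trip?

There are 3! = 6 possible orderings.
W→Z→A→L: 32+31+8 = 71
W→Z→L→A: 32+23+8 = 63
W→A→Z→L: 17+31+23 = 71
W→A→L→Z: 17+8+23 = 48
W→L→Z→A: 9+23+31 = 63
W→L→A→Z: 9+8+31 = 48
The minimum is 48.
One shortest path: W → A → L → Z.

48 min — the minimum one-way total.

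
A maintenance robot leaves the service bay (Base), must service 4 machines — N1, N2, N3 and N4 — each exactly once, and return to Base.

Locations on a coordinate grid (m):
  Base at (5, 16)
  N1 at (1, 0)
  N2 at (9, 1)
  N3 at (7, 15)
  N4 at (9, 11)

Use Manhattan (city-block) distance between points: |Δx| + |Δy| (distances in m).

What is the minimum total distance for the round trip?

Minimum total distance: 48 m.

Base→N1→N2→N3→N4→Base: 20+9+16+6+9 = 60
Base→N1→N2→N4→N3→Base: 20+9+10+6+3 = 48
Base→N1→N3→N2→N4→Base: 20+21+16+10+9 = 76
Base→N1→N3→N4→N2→Base: 20+21+6+10+19 = 76
Base→N1→N4→N2→N3→Base: 20+19+10+16+3 = 68
Base→N1→N4→N3→N2→Base: 20+19+6+16+19 = 80
Base→N2→N1→N3→N4→Base: 19+9+21+6+9 = 64
Base→N2→N1→N4→N3→Base: 19+9+19+6+3 = 56
Base→N2→N3→N1→N4→Base: 19+16+21+19+9 = 84
Base→N2→N4→N1→N3→Base: 19+10+19+21+3 = 72
Base→N3→N1→N2→N4→Base: 3+21+9+10+9 = 52
Base→N3→N2→N1→N4→Base: 3+16+9+19+9 = 56
The minimum is 48.
One optimal route: Base → N1 → N2 → N4 → N3 → Base (or its reverse).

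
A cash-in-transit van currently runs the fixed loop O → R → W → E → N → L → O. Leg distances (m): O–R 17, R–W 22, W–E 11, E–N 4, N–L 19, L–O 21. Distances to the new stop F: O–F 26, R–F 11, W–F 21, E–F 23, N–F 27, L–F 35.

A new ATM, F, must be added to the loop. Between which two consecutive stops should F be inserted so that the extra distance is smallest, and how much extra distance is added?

Adding 10 m by placing F on the R–W leg.

Insertion cost between consecutive stops i–j is d(i,F) + d(F,j) − d(i,j):
  between O and R: 26 + 11 − 17 = 20
  between R and W: 11 + 21 − 22 = 10
  between W and E: 21 + 23 − 11 = 33
  between E and N: 23 + 27 − 4 = 46
  between N and L: 27 + 35 − 19 = 43
  between L and O: 35 + 26 − 21 = 40
Cheapest insertion is between R and W, adding 10.
New total = 94 + 10 = 104.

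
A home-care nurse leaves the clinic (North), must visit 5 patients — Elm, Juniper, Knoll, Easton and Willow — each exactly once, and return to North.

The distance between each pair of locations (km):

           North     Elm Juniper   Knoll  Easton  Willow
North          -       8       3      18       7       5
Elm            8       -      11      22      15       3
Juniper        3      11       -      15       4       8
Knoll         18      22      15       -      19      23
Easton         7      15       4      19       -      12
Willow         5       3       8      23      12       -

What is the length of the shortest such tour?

North → Elm → Juniper → Knoll → Easton → Willow → North: 8+11+15+19+12+5 = 70
North → Elm → Juniper → Knoll → Willow → Easton → North: 8+11+15+23+12+7 = 76
North → Elm → Juniper → Easton → Knoll → Willow → North: 8+11+4+19+23+5 = 70
North → Elm → Juniper → Easton → Willow → Knoll → North: 8+11+4+12+23+18 = 76
North → Elm → Juniper → Willow → Knoll → Easton → North: 8+11+8+23+19+7 = 76
North → Elm → Juniper → Willow → Easton → Knoll → North: 8+11+8+12+19+18 = 76
North → Elm → Knoll → Juniper → Easton → Willow → North: 8+22+15+4+12+5 = 66
North → Elm → Knoll → Juniper → Willow → Easton → North: 8+22+15+8+12+7 = 72
North → Elm → Knoll → Easton → Juniper → Willow → North: 8+22+19+4+8+5 = 66
North → Elm → Knoll → Easton → Willow → Juniper → North: 8+22+19+12+8+3 = 72
North → Elm → Knoll → Willow → Juniper → Easton → North: 8+22+23+8+4+7 = 72
North → Elm → Knoll → Willow → Easton → Juniper → North: 8+22+23+12+4+3 = 72
North → Elm → Easton → Juniper → Knoll → Willow → North: 8+15+4+15+23+5 = 70
North → Elm → Easton → Juniper → Willow → Knoll → North: 8+15+4+8+23+18 = 76
… (46 more)
North → Juniper → Easton → Knoll → Elm → Willow → North: 3+4+19+22+3+5 = 56  ← best
The minimum is 56.
One optimal route: North → Juniper → Easton → Knoll → Elm → Willow → North (or its reverse).

56 km — the shortest possible round trip.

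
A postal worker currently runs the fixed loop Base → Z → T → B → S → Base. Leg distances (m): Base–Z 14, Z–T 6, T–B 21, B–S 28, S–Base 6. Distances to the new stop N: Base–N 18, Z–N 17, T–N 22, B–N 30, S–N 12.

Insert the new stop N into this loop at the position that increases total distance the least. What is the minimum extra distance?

+14 m — insert N between B and S.

Insertion cost between consecutive stops i–j is d(i,N) + d(N,j) − d(i,j):
  between Base and Z: 18 + 17 − 14 = 21
  between Z and T: 17 + 22 − 6 = 33
  between T and B: 22 + 30 − 21 = 31
  between B and S: 30 + 12 − 28 = 14
  between S and Base: 12 + 18 − 6 = 24
Cheapest insertion is between B and S, adding 14.
New total = 75 + 14 = 89.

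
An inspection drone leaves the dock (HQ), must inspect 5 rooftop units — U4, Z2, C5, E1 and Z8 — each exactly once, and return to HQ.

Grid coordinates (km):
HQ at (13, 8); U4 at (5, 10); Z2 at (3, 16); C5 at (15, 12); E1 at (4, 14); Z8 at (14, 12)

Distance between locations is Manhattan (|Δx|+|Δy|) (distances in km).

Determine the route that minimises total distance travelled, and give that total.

40 km — the shortest possible round trip.

There are 60 distinct closed tours to check (reversals are equivalent).
HQ-U4-Z2-C5-E1-Z8-HQ: 10+8+16+13+12+5 = 64
HQ-U4-Z2-C5-Z8-E1-HQ: 10+8+16+1+12+15 = 62
HQ-U4-Z2-E1-C5-Z8-HQ: 10+8+3+13+1+5 = 40
HQ-U4-Z2-E1-Z8-C5-HQ: 10+8+3+12+1+6 = 40
HQ-U4-Z2-Z8-C5-E1-HQ: 10+8+15+1+13+15 = 62
HQ-U4-Z2-Z8-E1-C5-HQ: 10+8+15+12+13+6 = 64
HQ-U4-C5-Z2-E1-Z8-HQ: 10+12+16+3+12+5 = 58
HQ-U4-C5-Z2-Z8-E1-HQ: 10+12+16+15+12+15 = 80
HQ-U4-C5-E1-Z2-Z8-HQ: 10+12+13+3+15+5 = 58
HQ-U4-C5-E1-Z8-Z2-HQ: 10+12+13+12+15+18 = 80
HQ-U4-C5-Z8-Z2-E1-HQ: 10+12+1+15+3+15 = 56
HQ-U4-C5-Z8-E1-Z2-HQ: 10+12+1+12+3+18 = 56
HQ-U4-E1-Z2-C5-Z8-HQ: 10+5+3+16+1+5 = 40
HQ-U4-E1-Z2-Z8-C5-HQ: 10+5+3+15+1+6 = 40
… (46 more)
The minimum is 40.
One optimal route: HQ → U4 → Z2 → E1 → C5 → Z8 → HQ (or its reverse).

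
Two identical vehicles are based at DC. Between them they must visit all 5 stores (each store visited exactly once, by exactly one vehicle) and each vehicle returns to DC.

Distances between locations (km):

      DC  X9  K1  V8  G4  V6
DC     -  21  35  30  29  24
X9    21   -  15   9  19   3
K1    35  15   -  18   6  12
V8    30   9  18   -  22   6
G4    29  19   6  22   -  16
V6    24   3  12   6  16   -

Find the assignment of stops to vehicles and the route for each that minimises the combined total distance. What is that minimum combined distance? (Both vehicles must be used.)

Check every non-empty split of the stops between the two vehicles; for each half take its own optimal tour:
  {X9} + {K1, V8, G4, V6}: 42 + 83 = 125
  {K1} + {X9, V8, G4, V6}: 70 + 81 = 151
  {X9, K1} + {V8, G4, V6}: 71 + 81 = 152
  {V8} + {X9, K1, G4, V6}: 60 + 71 = 131
  {X9, V8} + {K1, G4, V6}: 60 + 71 = 131
  {K1, V8} + {X9, G4, V6}: 83 + 69 = 152
  … (15 splits in total)
Best: vehicle 1 DC → X9 → DC = 42; vehicle 2 DC → V8 → V6 → K1 → G4 → DC = 83; combined 125.

Minimum combined distance: 125 km.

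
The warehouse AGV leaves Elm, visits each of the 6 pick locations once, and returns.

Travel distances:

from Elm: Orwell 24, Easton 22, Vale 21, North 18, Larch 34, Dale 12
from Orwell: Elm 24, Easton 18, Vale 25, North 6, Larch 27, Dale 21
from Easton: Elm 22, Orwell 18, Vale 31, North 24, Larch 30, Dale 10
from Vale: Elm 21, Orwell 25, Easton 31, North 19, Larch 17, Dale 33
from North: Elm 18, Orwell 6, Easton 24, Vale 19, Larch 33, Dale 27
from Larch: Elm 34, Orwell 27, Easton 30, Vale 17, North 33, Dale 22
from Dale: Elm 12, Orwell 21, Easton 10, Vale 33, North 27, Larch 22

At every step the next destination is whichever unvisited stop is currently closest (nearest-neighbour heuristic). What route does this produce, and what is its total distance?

From Elm: distances to unvisited — Dale=12, North=18, Vale=21, Easton=22, Orwell=24, Larch=34. Nearest is Dale (12).
From Dale: distances to unvisited — Easton=10, Orwell=21, Larch=22, North=27, Vale=33. Nearest is Easton (10).
From Easton: distances to unvisited — Orwell=18, North=24, Larch=30, Vale=31. Nearest is Orwell (18).
From Orwell: distances to unvisited — North=6, Vale=25, Larch=27. Nearest is North (6).
From North: distances to unvisited — Vale=19, Larch=33. Nearest is Vale (19).
From Vale: distances to unvisited — Larch=17. Nearest is Larch (17).
Return Larch→Elm: 34.
Total = 12 + 10 + 18 + 6 + 19 + 17 + 34 = 116.

Total distance 116 via the nearest-neighbour route Elm → Dale → Easton → Orwell → North → Vale → Larch → Elm.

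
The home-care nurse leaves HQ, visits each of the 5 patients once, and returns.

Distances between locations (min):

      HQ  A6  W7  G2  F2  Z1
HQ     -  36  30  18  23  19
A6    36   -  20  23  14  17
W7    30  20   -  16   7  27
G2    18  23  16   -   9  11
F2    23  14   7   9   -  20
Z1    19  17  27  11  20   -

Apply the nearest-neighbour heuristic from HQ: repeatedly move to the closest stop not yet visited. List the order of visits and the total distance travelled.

Nearest-neighbour total = 90 min; route HQ → G2 → F2 → W7 → A6 → Z1 → HQ.

From HQ: distances to unvisited — G2=18, Z1=19, F2=23, W7=30, A6=36. Nearest is G2 (18).
From G2: distances to unvisited — F2=9, Z1=11, W7=16, A6=23. Nearest is F2 (9).
From F2: distances to unvisited — W7=7, A6=14, Z1=20. Nearest is W7 (7).
From W7: distances to unvisited — A6=20, Z1=27. Nearest is A6 (20).
From A6: distances to unvisited — Z1=17. Nearest is Z1 (17).
Return Z1→HQ: 19.
Total = 18 + 9 + 7 + 20 + 17 + 19 = 90.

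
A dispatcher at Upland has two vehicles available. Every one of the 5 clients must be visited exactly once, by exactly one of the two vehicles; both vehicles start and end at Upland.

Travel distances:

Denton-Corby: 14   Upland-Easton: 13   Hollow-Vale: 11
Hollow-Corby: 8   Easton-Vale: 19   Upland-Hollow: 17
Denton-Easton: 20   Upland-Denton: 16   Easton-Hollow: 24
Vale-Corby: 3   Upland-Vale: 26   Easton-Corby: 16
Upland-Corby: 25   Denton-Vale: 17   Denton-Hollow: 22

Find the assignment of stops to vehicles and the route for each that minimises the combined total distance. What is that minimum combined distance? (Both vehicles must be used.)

Minimum combined distance: 87.

Check every non-empty split of the stops between the two vehicles; for each half take its own optimal tour:
  {Denton} + {Easton, Hollow, Vale, Corby}: 32 + 60 = 92
  {Easton} + {Denton, Hollow, Vale, Corby}: 26 + 61 = 87
  {Denton, Easton} + {Hollow, Vale, Corby}: 49 + 54 = 103
  {Hollow} + {Denton, Easton, Vale, Corby}: 34 + 65 = 99
  {Denton, Hollow} + {Easton, Vale, Corby}: 55 + 58 = 113
  {Easton, Hollow} + {Denton, Vale, Corby}: 54 + 59 = 113
  … (15 splits in total)
Best: vehicle 1 Upland → Easton → Upland = 26; vehicle 2 Upland → Denton → Vale → Corby → Hollow → Upland = 61; combined 87.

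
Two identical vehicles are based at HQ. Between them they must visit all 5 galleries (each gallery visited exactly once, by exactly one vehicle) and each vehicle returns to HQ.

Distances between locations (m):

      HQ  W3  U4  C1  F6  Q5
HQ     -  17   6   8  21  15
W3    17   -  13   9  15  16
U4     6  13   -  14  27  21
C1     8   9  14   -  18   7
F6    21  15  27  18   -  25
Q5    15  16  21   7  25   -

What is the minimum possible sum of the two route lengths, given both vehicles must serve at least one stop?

Check every non-empty split of the stops between the two vehicles; for each half take its own optimal tour:
  {W3} + {U4, C1, F6, Q5}: 34 + 73 = 107
  {U4} + {W3, C1, F6, Q5}: 12 + 67 = 79
  {W3, U4} + {C1, F6, Q5}: 36 + 61 = 97
  {C1} + {W3, U4, F6, Q5}: 16 + 74 = 90
  {W3, C1} + {U4, F6, Q5}: 34 + 73 = 107
  {U4, C1} + {W3, F6, Q5}: 28 + 67 = 95
  … (15 splits in total)
Best: vehicle 1 HQ → U4 → HQ = 12; vehicle 2 HQ → C1 → Q5 → W3 → F6 → HQ = 67; combined 79.

Minimum combined distance: 79 m.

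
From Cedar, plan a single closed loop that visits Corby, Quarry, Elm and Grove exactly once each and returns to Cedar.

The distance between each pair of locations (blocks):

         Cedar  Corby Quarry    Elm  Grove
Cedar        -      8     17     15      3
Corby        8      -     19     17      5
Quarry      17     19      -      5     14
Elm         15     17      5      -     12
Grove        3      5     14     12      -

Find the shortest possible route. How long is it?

Minimum total distance: 47 blocks.

With 4 stops there are 4!/2 = 12 distinct round trips (a route and its reverse cost the same).
Cedar-Corby-Quarry-Elm-Grove-Cedar: 8+19+5+12+3 = 47
Cedar-Corby-Quarry-Grove-Elm-Cedar: 8+19+14+12+15 = 68
Cedar-Corby-Elm-Quarry-Grove-Cedar: 8+17+5+14+3 = 47
Cedar-Corby-Elm-Grove-Quarry-Cedar: 8+17+12+14+17 = 68
Cedar-Corby-Grove-Quarry-Elm-Cedar: 8+5+14+5+15 = 47
Cedar-Corby-Grove-Elm-Quarry-Cedar: 8+5+12+5+17 = 47
Cedar-Quarry-Corby-Elm-Grove-Cedar: 17+19+17+12+3 = 68
Cedar-Quarry-Corby-Grove-Elm-Cedar: 17+19+5+12+15 = 68
Cedar-Quarry-Elm-Corby-Grove-Cedar: 17+5+17+5+3 = 47
Cedar-Quarry-Grove-Corby-Elm-Cedar: 17+14+5+17+15 = 68
Cedar-Elm-Corby-Quarry-Grove-Cedar: 15+17+19+14+3 = 68
Cedar-Elm-Quarry-Corby-Grove-Cedar: 15+5+19+5+3 = 47
The minimum is 47.
One optimal route: Cedar → Corby → Quarry → Elm → Grove → Cedar (or its reverse).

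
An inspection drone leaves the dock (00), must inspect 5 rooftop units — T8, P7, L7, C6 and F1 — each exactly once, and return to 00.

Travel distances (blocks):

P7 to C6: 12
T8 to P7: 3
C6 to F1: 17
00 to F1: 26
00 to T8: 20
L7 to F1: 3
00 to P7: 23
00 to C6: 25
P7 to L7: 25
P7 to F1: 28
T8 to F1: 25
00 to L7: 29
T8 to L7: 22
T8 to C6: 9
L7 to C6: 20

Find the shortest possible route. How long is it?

00-T8-P7-L7-C6-F1-00: 20+3+25+20+17+26 = 111
00-T8-P7-L7-F1-C6-00: 20+3+25+3+17+25 = 93
00-T8-P7-C6-L7-F1-00: 20+3+12+20+3+26 = 84
00-T8-P7-C6-F1-L7-00: 20+3+12+17+3+29 = 84
00-T8-P7-F1-L7-C6-00: 20+3+28+3+20+25 = 99
00-T8-P7-F1-C6-L7-00: 20+3+28+17+20+29 = 117
00-T8-L7-P7-C6-F1-00: 20+22+25+12+17+26 = 122
00-T8-L7-P7-F1-C6-00: 20+22+25+28+17+25 = 137
00-T8-L7-C6-P7-F1-00: 20+22+20+12+28+26 = 128
00-T8-L7-C6-F1-P7-00: 20+22+20+17+28+23 = 130
00-T8-L7-F1-P7-C6-00: 20+22+3+28+12+25 = 110
00-T8-L7-F1-C6-P7-00: 20+22+3+17+12+23 = 97
00-T8-C6-P7-L7-F1-00: 20+9+12+25+3+26 = 95
00-T8-C6-P7-F1-L7-00: 20+9+12+28+3+29 = 101
… (46 more)
The minimum is 84.
One optimal route: 00 → T8 → P7 → C6 → L7 → F1 → 00 (or its reverse).

Minimum total distance: 84 blocks.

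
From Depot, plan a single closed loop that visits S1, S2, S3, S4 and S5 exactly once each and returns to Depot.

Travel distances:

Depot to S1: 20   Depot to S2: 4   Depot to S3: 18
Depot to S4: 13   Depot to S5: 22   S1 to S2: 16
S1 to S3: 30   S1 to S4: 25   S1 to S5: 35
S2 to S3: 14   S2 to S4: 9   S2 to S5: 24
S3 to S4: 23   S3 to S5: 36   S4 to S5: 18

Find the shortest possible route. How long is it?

Shortest round trip = 113.

With 5 stops there are 5!/2 = 60 distinct round trips (a route and its reverse cost the same).
Depot-S1-S2-S3-S4-S5-Depot: 20+16+14+23+18+22 = 113
Depot-S1-S2-S3-S5-S4-Depot: 20+16+14+36+18+13 = 117
Depot-S1-S2-S4-S3-S5-Depot: 20+16+9+23+36+22 = 126
Depot-S1-S2-S4-S5-S3-Depot: 20+16+9+18+36+18 = 117
Depot-S1-S2-S5-S3-S4-Depot: 20+16+24+36+23+13 = 132
Depot-S1-S2-S5-S4-S3-Depot: 20+16+24+18+23+18 = 119
Depot-S1-S3-S2-S4-S5-Depot: 20+30+14+9+18+22 = 113
Depot-S1-S3-S2-S5-S4-Depot: 20+30+14+24+18+13 = 119
Depot-S1-S3-S4-S2-S5-Depot: 20+30+23+9+24+22 = 128
Depot-S1-S3-S4-S5-S2-Depot: 20+30+23+18+24+4 = 119
Depot-S1-S3-S5-S2-S4-Depot: 20+30+36+24+9+13 = 132
Depot-S1-S3-S5-S4-S2-Depot: 20+30+36+18+9+4 = 117
Depot-S1-S4-S2-S3-S5-Depot: 20+25+9+14+36+22 = 126
Depot-S1-S4-S2-S5-S3-Depot: 20+25+9+24+36+18 = 132
… (46 more)
The minimum is 113.
One optimal route: Depot → S1 → S2 → S3 → S4 → S5 → Depot (or its reverse).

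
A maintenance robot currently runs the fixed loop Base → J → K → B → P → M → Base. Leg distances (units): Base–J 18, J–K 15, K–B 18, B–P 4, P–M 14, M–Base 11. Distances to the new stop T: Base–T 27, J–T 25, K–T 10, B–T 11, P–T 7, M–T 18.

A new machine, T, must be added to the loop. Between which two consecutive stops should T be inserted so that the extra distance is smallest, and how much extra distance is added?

Insertion cost between consecutive stops i–j is d(i,T) + d(T,j) − d(i,j):
  between Base and J: 27 + 25 − 18 = 34
  between J and K: 25 + 10 − 15 = 20
  between K and B: 10 + 11 − 18 = 3
  between B and P: 11 + 7 − 4 = 14
  between P and M: 7 + 18 − 14 = 11
  between M and Base: 18 + 27 − 11 = 34
Cheapest insertion is between K and B, adding 3.
New total = 80 + 3 = 83.

+3 — insert T between K and B.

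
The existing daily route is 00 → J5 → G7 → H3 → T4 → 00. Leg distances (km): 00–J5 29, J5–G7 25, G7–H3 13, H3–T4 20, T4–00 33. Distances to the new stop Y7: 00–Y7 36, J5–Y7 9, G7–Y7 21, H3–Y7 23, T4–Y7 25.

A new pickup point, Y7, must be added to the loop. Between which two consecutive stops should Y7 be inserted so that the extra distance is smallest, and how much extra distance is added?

Minimum extra distance: 5 km, inserting Y7 between J5 and G7.

Insertion cost between consecutive stops i–j is d(i,Y7) + d(Y7,j) − d(i,j):
  between 00 and J5: 36 + 9 − 29 = 16
  between J5 and G7: 9 + 21 − 25 = 5
  between G7 and H3: 21 + 23 − 13 = 31
  between H3 and T4: 23 + 25 − 20 = 28
  between T4 and 00: 25 + 36 − 33 = 28
Cheapest insertion is between J5 and G7, adding 5.
New total = 120 + 5 = 125.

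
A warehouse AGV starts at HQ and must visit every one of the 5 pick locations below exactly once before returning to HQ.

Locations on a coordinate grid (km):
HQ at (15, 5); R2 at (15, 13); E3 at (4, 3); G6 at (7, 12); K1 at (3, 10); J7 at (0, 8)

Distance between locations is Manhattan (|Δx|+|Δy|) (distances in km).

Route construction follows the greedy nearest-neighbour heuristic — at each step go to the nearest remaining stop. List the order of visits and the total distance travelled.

50 km along HQ → R2 → G6 → K1 → J7 → E3 → HQ.

At HQ the remaining stops are R2 8, E3 13, G6 15, K1 17, J7 18; go to R2.
At R2 the remaining stops are G6 9, K1 15, J7 20, E3 21; go to G6.
At G6 the remaining stops are K1 6, J7 11, E3 12; go to K1.
At K1 the remaining stops are J7 5, E3 8; go to J7.
At J7 the remaining stops are E3 9; go to E3.
Return E3→HQ: 13.
Total = 8 + 9 + 6 + 5 + 9 + 13 = 50.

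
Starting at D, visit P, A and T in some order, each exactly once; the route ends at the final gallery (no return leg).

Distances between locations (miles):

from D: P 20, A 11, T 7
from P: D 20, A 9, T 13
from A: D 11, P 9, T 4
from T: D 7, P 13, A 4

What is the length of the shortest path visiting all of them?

20 miles — the minimum one-way total.

There are 3! = 6 possible orderings.
D → P → A → T: 20+9+4 = 33
D → P → T → A: 20+13+4 = 37
D → A → P → T: 11+9+13 = 33
D → A → T → P: 11+4+13 = 28
D → T → P → A: 7+13+9 = 29
D → T → A → P: 7+4+9 = 20
The minimum is 20.
One shortest path: D → T → A → P.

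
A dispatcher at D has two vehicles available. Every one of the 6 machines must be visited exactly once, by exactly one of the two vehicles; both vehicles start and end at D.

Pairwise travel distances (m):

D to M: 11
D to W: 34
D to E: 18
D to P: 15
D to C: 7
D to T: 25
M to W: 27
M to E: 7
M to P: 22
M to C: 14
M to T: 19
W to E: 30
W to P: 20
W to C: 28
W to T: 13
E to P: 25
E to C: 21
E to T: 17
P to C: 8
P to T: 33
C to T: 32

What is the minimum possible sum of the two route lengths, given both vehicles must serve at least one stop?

97 m — the smallest possible combined total.

There are 2^5 − 1 = 31 ways to divide the 6 stops into two non-empty groups. For each, the best each vehicle can do is its own shortest tour through its group:
  {M} + {W, E, P, C, T}: 22 + 83 = 105
  {W} + {M, E, P, C, T}: 68 + 83 = 151
  {M, W} + {E, P, C, T}: 72 + 82 = 154
  {E} + {M, W, P, C, T}: 36 + 78 = 114
  {M, E} + {W, P, C, T}: 36 + 73 = 109
  {W, E} + {M, P, C, T}: 82 + 78 = 160
  … (31 splits in total)
  {C} + {M, W, E, P, T}: 14 + 83 = 97  ← best
Best: vehicle 1 D → C → D = 14; vehicle 2 D → M → E → T → W → P → D = 83; combined 97.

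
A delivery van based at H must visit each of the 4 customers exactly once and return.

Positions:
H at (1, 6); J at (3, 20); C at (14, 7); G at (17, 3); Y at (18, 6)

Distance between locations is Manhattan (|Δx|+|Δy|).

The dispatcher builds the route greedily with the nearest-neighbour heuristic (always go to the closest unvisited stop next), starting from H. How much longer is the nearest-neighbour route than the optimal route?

Excess over optimum: 2.

From H: C=14, J=16, Y=17, G=19 → choose C (14).
From C: Y=5, G=7, J=24 → choose Y (5).
From Y: G=4, J=29 → choose G (4).
From G: J=31 → choose J (31).
NN route H → C → Y → G → J → H costs 70.
Optimal: H → J → C → G → Y → H costs 68 (by enumerating all 12 distinct tours).
Excess = 70 − 68 = 2.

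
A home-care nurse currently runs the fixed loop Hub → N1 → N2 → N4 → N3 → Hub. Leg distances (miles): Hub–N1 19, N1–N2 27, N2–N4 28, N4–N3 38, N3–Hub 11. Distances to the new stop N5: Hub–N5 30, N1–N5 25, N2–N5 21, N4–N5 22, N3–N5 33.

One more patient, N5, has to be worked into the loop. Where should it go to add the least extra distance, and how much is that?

Insertion cost between consecutive stops i–j is d(i,N5) + d(N5,j) − d(i,j):
  between Hub and N1: 30 + 25 − 19 = 36
  between N1 and N2: 25 + 21 − 27 = 19
  between N2 and N4: 21 + 22 − 28 = 15
  between N4 and N3: 22 + 33 − 38 = 17
  between N3 and Hub: 33 + 30 − 11 = 52
Cheapest insertion is between N2 and N4, adding 15.
New total = 123 + 15 = 138.

Adding 15 miles by placing N5 on the N2–N4 leg.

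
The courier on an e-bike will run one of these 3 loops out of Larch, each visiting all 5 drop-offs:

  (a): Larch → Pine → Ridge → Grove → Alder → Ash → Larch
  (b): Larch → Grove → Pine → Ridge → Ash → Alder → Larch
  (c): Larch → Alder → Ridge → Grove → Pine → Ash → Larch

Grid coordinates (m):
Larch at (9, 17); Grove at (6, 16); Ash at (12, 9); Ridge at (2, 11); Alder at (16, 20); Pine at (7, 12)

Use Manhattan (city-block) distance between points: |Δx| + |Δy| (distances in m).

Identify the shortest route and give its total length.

(a): 7 + 6 + 9 + 14 + 15 + 11 = 62
(b): 4 + 5 + 6 + 12 + 15 + 10 = 52
(c): 10 + 23 + 9 + 5 + 8 + 11 = 66

52 m — (b) is the shortest.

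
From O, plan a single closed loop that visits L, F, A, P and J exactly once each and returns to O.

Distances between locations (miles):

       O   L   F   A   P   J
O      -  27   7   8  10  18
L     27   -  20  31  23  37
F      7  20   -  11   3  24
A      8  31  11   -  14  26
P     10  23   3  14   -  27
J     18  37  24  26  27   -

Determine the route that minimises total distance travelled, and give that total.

With 5 stops there are 5!/2 = 60 distinct round trips (a route and its reverse cost the same).
O - L - F - A - P - J - O: 27+20+11+14+27+18 = 117
O - L - F - A - J - P - O: 27+20+11+26+27+10 = 121
O - L - F - P - A - J - O: 27+20+3+14+26+18 = 108
O - L - F - P - J - A - O: 27+20+3+27+26+8 = 111
O - L - F - J - A - P - O: 27+20+24+26+14+10 = 121
O - L - F - J - P - A - O: 27+20+24+27+14+8 = 120
O - L - A - F - P - J - O: 27+31+11+3+27+18 = 117
O - L - A - F - J - P - O: 27+31+11+24+27+10 = 130
O - L - A - P - F - J - O: 27+31+14+3+24+18 = 117
O - L - A - P - J - F - O: 27+31+14+27+24+7 = 130
O - L - A - J - F - P - O: 27+31+26+24+3+10 = 121
O - L - A - J - P - F - O: 27+31+26+27+3+7 = 121
O - L - P - F - A - J - O: 27+23+3+11+26+18 = 108
O - L - P - F - J - A - O: 27+23+3+24+26+8 = 111
… (46 more)
O - A - F - P - L - J - O: 8+11+3+23+37+18 = 100  ← best
The minimum is 100.
One optimal route: O → A → F → P → L → J → O (or its reverse).

Shortest round trip = 100 miles.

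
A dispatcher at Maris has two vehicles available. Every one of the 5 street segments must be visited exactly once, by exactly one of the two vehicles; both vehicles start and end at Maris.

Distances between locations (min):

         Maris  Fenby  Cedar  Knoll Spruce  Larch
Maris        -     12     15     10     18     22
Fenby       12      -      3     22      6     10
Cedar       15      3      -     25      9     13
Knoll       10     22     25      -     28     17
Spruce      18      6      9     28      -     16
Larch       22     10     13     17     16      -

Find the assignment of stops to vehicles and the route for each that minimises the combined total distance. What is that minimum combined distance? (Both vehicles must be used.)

There are 2^4 − 1 = 15 ways to divide the 5 stops into two non-empty groups. For each, the best each vehicle can do is its own shortest tour through its group:
  {Fenby} + {Cedar, Knoll, Spruce, Larch}: 24 + 67 = 91
  {Cedar} + {Fenby, Knoll, Spruce, Larch}: 30 + 61 = 91
  {Fenby, Cedar} + {Knoll, Spruce, Larch}: 30 + 61 = 91
  {Knoll} + {Fenby, Cedar, Spruce, Larch}: 20 + 62 = 82
  {Fenby, Knoll} + {Cedar, Spruce, Larch}: 44 + 62 = 106
  {Cedar, Knoll} + {Fenby, Spruce, Larch}: 50 + 56 = 106
  … (15 splits in total)
Best: vehicle 1 Maris → Knoll → Maris = 20; vehicle 2 Maris → Fenby → Cedar → Spruce → Larch → Maris = 62; combined 82.

Minimum combined distance: 82 min.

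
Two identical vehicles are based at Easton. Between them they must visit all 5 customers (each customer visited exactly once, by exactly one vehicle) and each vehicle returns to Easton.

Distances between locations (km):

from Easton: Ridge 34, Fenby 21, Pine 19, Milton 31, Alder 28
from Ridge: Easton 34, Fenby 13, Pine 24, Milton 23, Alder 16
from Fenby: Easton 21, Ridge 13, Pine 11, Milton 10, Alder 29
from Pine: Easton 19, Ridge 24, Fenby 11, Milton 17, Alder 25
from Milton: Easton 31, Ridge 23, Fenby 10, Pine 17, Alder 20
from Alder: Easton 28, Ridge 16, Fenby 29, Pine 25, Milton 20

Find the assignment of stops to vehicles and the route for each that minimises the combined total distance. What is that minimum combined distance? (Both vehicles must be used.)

Minimum combined distance: 136 km.

Check every non-empty split of the stops between the two vehicles; for each half take its own optimal tour:
  {Ridge} + {Fenby, Pine, Milton, Alder}: 68 + 88 = 156
  {Fenby} + {Ridge, Pine, Milton, Alder}: 42 + 103 = 145
  {Ridge, Fenby} + {Pine, Milton, Alder}: 68 + 84 = 152
  {Pine} + {Ridge, Fenby, Milton, Alder}: 38 + 98 = 136
  {Ridge, Pine} + {Fenby, Milton, Alder}: 77 + 79 = 156
  {Fenby, Pine} + {Ridge, Milton, Alder}: 51 + 98 = 149
  … (15 splits in total)
Best: vehicle 1 Easton → Pine → Easton = 38; vehicle 2 Easton → Fenby → Milton → Ridge → Alder → Easton = 98; combined 136.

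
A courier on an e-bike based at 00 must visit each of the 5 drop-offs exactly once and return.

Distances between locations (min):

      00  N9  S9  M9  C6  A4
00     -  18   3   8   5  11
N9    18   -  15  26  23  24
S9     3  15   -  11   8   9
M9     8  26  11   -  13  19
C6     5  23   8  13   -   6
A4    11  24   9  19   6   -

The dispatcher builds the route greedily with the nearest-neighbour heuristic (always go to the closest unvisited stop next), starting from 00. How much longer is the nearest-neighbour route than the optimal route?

00: S9=3, C6=5, M9=8, A4=11, N9=18 ⇒ S9
S9: C6=8, A4=9, M9=11, N9=15 ⇒ C6
C6: A4=6, M9=13, N9=23 ⇒ A4
A4: M9=19, N9=24 ⇒ M9
M9: N9=26 ⇒ N9
NN route 00 → S9 → C6 → A4 → M9 → N9 → 00 costs 80.
Optimal: 00 → N9 → S9 → A4 → C6 → M9 → 00 costs 69 (by enumerating all 60 distinct tours).
Excess = 80 − 69 = 11.

The nearest-neighbour route is 11 min longer than optimal.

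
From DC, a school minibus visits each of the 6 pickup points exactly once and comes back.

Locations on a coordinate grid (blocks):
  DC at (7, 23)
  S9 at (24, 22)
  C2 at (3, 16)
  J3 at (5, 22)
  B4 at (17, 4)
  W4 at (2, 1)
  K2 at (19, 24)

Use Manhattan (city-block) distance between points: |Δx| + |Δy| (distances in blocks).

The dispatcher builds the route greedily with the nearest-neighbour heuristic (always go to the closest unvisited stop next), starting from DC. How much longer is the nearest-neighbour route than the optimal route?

Excess over optimum: 2 blocks.

From DC: J3=3, C2=11, K2=13, S9=18, W4=27, B4=29 → choose J3 (3).
From J3: C2=8, K2=16, S9=19, W4=24, B4=30 → choose C2 (8).
From C2: W4=16, K2=24, B4=26, S9=27 → choose W4 (16).
From W4: B4=18, K2=40, S9=43 → choose B4 (18).
From B4: K2=22, S9=25 → choose K2 (22).
From K2: S9=7 → choose S9 (7).
NN route DC → J3 → C2 → W4 → B4 → K2 → S9 → DC costs 92.
Optimal: DC → J3 → C2 → W4 → B4 → S9 → K2 → DC costs 90 (by enumerating all 360 distinct tours).
Excess = 92 − 90 = 2.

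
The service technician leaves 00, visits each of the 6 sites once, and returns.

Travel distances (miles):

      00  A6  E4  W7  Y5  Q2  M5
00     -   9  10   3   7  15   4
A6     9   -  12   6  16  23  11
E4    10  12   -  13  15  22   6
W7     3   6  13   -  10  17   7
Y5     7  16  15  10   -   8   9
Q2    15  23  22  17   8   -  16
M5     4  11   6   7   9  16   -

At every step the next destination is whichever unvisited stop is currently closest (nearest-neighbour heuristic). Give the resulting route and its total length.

Nearest-neighbour total = 64 miles; route 00 → W7 → A6 → M5 → E4 → Y5 → Q2 → 00.

00 → [W7:3 / M5:4 / Y5:7 / A6:9 / E4:10 / Q2:15] → W7 (3)
W7 → [A6:6 / M5:7 / Y5:10 / E4:13 / Q2:17] → A6 (6)
A6 → [M5:11 / E4:12 / Y5:16 / Q2:23] → M5 (11)
M5 → [E4:6 / Y5:9 / Q2:16] → E4 (6)
E4 → [Y5:15 / Q2:22] → Y5 (15)
Y5 → [Q2:8] → Q2 (8)
Return Q2→00: 15.
Total = 3 + 6 + 11 + 6 + 15 + 8 + 15 = 64.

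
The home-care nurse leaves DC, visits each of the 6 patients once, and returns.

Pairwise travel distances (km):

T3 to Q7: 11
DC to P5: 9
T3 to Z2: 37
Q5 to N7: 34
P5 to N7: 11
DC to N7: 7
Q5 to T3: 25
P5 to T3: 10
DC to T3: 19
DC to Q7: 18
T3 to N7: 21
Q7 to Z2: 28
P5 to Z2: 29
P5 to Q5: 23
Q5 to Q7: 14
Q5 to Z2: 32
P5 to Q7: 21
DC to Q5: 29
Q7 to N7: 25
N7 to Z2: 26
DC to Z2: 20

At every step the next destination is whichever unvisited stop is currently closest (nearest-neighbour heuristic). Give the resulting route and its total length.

Nearest-neighbour total = 105 km; route DC → N7 → P5 → T3 → Q7 → Q5 → Z2 → DC.

From DC: distances to unvisited — N7=7, P5=9, Q7=18, T3=19, Z2=20, Q5=29. Nearest is N7 (7).
From N7: distances to unvisited — P5=11, T3=21, Q7=25, Z2=26, Q5=34. Nearest is P5 (11).
From P5: distances to unvisited — T3=10, Q7=21, Q5=23, Z2=29. Nearest is T3 (10).
From T3: distances to unvisited — Q7=11, Q5=25, Z2=37. Nearest is Q7 (11).
From Q7: distances to unvisited — Q5=14, Z2=28. Nearest is Q5 (14).
From Q5: distances to unvisited — Z2=32. Nearest is Z2 (32).
Return Z2→DC: 20.
Total = 7 + 11 + 10 + 11 + 14 + 32 + 20 = 105.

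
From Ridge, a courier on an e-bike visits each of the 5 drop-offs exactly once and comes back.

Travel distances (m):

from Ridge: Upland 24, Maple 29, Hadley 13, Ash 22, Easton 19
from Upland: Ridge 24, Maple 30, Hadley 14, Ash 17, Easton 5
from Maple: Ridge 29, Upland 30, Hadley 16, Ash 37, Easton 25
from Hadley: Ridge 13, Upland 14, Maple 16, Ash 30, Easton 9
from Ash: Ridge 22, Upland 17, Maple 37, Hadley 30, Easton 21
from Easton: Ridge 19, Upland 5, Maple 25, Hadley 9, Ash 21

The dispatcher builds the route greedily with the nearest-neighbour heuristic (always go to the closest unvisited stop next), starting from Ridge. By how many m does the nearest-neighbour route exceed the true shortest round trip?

Ridge: Hadley=13, Easton=19, Ash=22, Upland=24, Maple=29 ⇒ Hadley
Hadley: Easton=9, Upland=14, Maple=16, Ash=30 ⇒ Easton
Easton: Upland=5, Ash=21, Maple=25 ⇒ Upland
Upland: Ash=17, Maple=30 ⇒ Ash
Ash: Maple=37 ⇒ Maple
NN route Ridge → Hadley → Easton → Upland → Ash → Maple → Ridge costs 110.
Optimal: Ridge → Maple → Hadley → Easton → Upland → Ash → Ridge costs 98 (by enumerating all 60 distinct tours).
Excess = 110 − 98 = 12.

The nearest-neighbour route is 12 m longer than optimal.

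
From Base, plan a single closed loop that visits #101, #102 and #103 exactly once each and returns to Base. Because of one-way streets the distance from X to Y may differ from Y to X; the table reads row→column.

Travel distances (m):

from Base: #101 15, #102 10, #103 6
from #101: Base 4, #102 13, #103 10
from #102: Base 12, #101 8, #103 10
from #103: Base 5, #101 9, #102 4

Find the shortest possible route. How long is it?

Minimum total distance: 22 m.

Base → #101 → #102 → #103 → Base: 15+13+10+5 = 43
Base → #101 → #103 → #102 → Base: 15+10+4+12 = 41
Base → #102 → #101 → #103 → Base: 10+8+10+5 = 33
Base → #102 → #103 → #101 → Base: 10+10+9+4 = 33
Base → #103 → #101 → #102 → Base: 6+9+13+12 = 40
Base → #103 → #102 → #101 → Base: 6+4+8+4 = 22
The minimum is 22.
One optimal route: Base → #103 → #102 → #101 → Base.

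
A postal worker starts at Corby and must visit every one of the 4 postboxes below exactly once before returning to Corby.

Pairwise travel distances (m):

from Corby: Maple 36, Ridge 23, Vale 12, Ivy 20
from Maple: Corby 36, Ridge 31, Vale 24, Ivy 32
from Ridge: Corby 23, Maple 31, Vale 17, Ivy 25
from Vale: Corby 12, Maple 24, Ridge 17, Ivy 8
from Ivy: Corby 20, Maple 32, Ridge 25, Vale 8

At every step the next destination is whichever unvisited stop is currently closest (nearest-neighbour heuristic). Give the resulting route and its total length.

At Corby the remaining stops are Vale 12, Ivy 20, Ridge 23, Maple 36; go to Vale.
At Vale the remaining stops are Ivy 8, Ridge 17, Maple 24; go to Ivy.
At Ivy the remaining stops are Ridge 25, Maple 32; go to Ridge.
At Ridge the remaining stops are Maple 31; go to Maple.
Return Maple→Corby: 36.
Total = 12 + 8 + 25 + 31 + 36 = 112.

Nearest-neighbour total = 112 m; route Corby → Vale → Ivy → Ridge → Maple → Corby.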